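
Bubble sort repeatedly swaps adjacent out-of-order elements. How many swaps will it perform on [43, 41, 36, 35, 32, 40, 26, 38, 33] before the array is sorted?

Swaps: 27

Each adjacent swap fixes exactly one inversion, so the minimum swap count equals the number of inversions.
Count inversions — for each element, later elements that are smaller:
43: 41, 36, 35, 32, 40, 26, 38, 33 → 8
41: 36, 35, 32, 40, 26, 38, 33 → 7
36: 35, 32, 26, 33 → 4
35: 32, 26, 33 → 3
32: 26 → 1
40: 26, 38, 33 → 3
26: none → 0
38: 33 → 1
33: none → 0
Total inversions: 8 + 7 + 4 + 3 + 1 + 3 + 0 + 1 + 0 = 27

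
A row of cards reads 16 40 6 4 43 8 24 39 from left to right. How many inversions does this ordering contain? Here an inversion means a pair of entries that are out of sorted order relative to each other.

Count, for each position, how many later elements it exceeds:
16 → 6, 4, 8 → 3
40 → 6, 4, 8, 24, 39 → 5
6 → 4 → 1
4 → none → 0
43 → 8, 24, 39 → 3
8 → none → 0
24 → none → 0
39 → none → 0
Sum: 3 + 5 + 1 + 0 + 3 + 0 + 0 + 0 = 12

There are 12 inversions.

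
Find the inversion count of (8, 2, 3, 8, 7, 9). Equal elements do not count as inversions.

Inversion pairs (indices are 0-based):
(0,1): 8 > 2
(0,2): 8 > 3
(0,4): 8 > 7
(3,4): 8 > 7
That's 4 pairs.

4 out-of-order pairs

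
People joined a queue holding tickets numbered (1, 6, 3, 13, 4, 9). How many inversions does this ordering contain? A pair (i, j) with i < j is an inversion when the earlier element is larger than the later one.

Listing every pair i<j with a[i]>a[j] (using 1-based positions):
(2,3): 6 > 3
(2,5): 6 > 4
(4,5): 13 > 4
(4,6): 13 > 9
That's 4 pairs.

There are 4 out-of-order pairs.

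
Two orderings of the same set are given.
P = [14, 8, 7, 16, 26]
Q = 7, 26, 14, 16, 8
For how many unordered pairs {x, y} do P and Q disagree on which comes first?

Assign each item its position (1..5) in the first ordering, then rewrite the second ordering as that position sequence:
positions: 14→1, 8→2, 7→3, 16→4, 26→5
second ordering as positions: [3, 5, 1, 4, 2]
Discordant pairs = inversions in this position sequence.
3: 1, 2 → 2
5: 1, 4, 2 → 3
1: 0
4: 2 → 1
2: 0
Total: 2 + 3 + 0 + 1 + 0 = 6

There are 6 disagreeing pairs.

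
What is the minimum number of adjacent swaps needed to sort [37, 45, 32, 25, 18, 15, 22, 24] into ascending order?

22 swaps

Each adjacent swap fixes exactly one inversion, so the minimum swap count equals the number of inversions.
Count inversions — for each element, later elements that are smaller:
37: 32, 25, 18, 15, 22, 24 → 6
45: 32, 25, 18, 15, 22, 24 → 6
32: 25, 18, 15, 22, 24 → 5
25: 18, 15, 22, 24 → 4
18: 15 → 1
15: none → 0
22: none → 0
24: none → 0
Total inversions: 6 + 6 + 5 + 4 + 1 + 0 + 0 + 0 = 22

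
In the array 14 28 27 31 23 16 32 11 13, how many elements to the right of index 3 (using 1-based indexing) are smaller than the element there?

4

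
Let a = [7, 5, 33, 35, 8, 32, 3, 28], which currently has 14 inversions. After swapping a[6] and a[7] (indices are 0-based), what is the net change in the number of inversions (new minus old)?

Positions 6 and 7 hold 3 and 28; after swapping, the array is [7, 5, 33, 35, 8, 32, 28, 3].
Sweep left to right; for each value list the smaller values that follow it:
7 → 5, 3 → 2
5 → 3 → 1
33 → 8, 32, 28, 3 → 4
35 → 8, 32, 28, 3 → 4
8 → 3 → 1
32 → 28, 3 → 2
28 → 3 → 1
3 → none → 0
Sum: 2 + 1 + 4 + 4 + 1 + 2 + 1 + 0 = 15
Change: 15 − 14 = +1

+1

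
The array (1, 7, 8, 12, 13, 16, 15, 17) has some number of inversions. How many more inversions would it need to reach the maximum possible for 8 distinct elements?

27 inversions short

Maximum inversions for 8 distinct elements is C(8, 2) = 8·7/2 = 28.
Current inversions — for each element, count later smaller elements:
1: 0
7: 0
8: 0
12: 0
13: 0
16: 1
15: 0
17: 0
Current total: 0 + 0 + 0 + 0 + 0 + 1 + 0 + 0 = 1
Shortfall: 28 − 1 = 27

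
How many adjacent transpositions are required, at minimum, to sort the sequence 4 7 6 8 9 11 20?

1 adjacent swap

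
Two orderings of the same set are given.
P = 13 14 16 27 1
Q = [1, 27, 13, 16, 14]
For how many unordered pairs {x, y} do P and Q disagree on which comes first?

Assign each item its position (1..5) in the first ordering, then rewrite the second ordering as that position sequence:
positions: 13→1, 14→2, 16→3, 27→4, 1→5
second ordering as positions: [5, 4, 1, 3, 2]
Discordant pairs = inversions in this position sequence.
5: 4, 1, 3, 2 → 4
4: 1, 3, 2 → 3
1: 0
3: 2 → 1
2: 0
Total: 4 + 3 + 0 + 1 + 0 = 8

Disagreeing pairs: 8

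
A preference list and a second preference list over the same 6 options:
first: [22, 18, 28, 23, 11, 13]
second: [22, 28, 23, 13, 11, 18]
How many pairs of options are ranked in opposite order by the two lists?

Assign each item its position (1..6) in the first ordering, then rewrite the second ordering as that position sequence:
positions: 22→1, 18→2, 28→3, 23→4, 11→5, 13→6
second ordering as positions: [1, 3, 4, 6, 5, 2]
Discordant pairs = inversions in this position sequence.
1: 0
3: 2 → 1
4: 2 → 1
6: 5, 2 → 2
5: 2 → 1
2: 0
Total: 0 + 1 + 1 + 2 + 1 + 0 = 5

5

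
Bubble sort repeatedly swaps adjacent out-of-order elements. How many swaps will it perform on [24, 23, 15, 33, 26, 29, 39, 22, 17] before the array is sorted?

Each adjacent swap fixes exactly one inversion, so the minimum swap count equals the number of inversions.
Count inversions — for each element, later elements that are smaller:
24: 23, 15, 22, 17 → 4
23: 15, 22, 17 → 3
15: none → 0
33: 26, 29, 22, 17 → 4
26: 22, 17 → 2
29: 22, 17 → 2
39: 22, 17 → 2
22: 17 → 1
17: none → 0
Total inversions: 4 + 3 + 0 + 4 + 2 + 2 + 2 + 1 + 0 = 18

Swaps: 18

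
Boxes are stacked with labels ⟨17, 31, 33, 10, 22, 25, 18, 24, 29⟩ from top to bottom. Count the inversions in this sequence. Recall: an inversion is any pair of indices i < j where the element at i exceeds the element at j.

Sweep left to right; for each value list the smaller values that follow it:
17 → 10 → 1
31 → 10, 22, 25, 18, 24, 29 → 6
33 → 10, 22, 25, 18, 24, 29 → 6
10 → none → 0
22 → 18 → 1
25 → 18, 24 → 2
18 → none → 0
24 → none → 0
29 → none → 0
Sum: 1 + 6 + 6 + 0 + 1 + 2 + 0 + 0 + 0 = 16

16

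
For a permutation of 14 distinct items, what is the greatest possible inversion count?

91

A reversed (strictly descending) arrangement makes every pair an inversion, giving C(14, 2) inversions.
C(14, 2) = 14·13/2 = 91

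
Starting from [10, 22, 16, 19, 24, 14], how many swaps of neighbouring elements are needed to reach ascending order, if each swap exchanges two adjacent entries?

6

Each adjacent swap fixes exactly one inversion, so the minimum swap count equals the number of inversions.
Count inversions — for each element, later elements that are smaller:
10: none → 0
22: 16, 19, 14 → 3
16: 14 → 1
19: 14 → 1
24: 14 → 1
14: none → 0
Total inversions: 0 + 3 + 1 + 1 + 1 + 0 = 6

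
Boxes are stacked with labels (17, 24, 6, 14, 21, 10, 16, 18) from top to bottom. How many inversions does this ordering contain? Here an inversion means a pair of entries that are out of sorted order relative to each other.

14 inversions

Sweep left to right; for each value list the smaller values that follow it:
17 → 6, 14, 10, 16 → 4
24 → 6, 14, 21, 10, 16, 18 → 6
6 → none → 0
14 → 10 → 1
21 → 10, 16, 18 → 3
10 → none → 0
16 → none → 0
18 → none → 0
Sum: 4 + 6 + 0 + 1 + 3 + 0 + 0 + 0 = 14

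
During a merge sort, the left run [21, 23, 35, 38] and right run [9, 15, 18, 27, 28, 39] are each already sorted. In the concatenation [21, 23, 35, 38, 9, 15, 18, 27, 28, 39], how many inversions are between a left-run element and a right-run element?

16 cross-inversions

For each element r of the right run, count left-run elements greater than r:
r = 9: 21, 23, 35, 38 → 4
r = 15: 21, 23, 35, 38 → 4
r = 18: 21, 23, 35, 38 → 4
r = 27: 35, 38 → 2
r = 28: 35, 38 → 2
r = 39: none → 0
Cross-inversions: 4 + 4 + 4 + 2 + 2 + 0 = 16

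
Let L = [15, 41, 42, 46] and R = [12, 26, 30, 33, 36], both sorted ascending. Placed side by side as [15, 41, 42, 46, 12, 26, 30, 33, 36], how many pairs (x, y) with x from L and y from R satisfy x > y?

Count, for every r in R, how many entries of L exceed r:
r = 12: 15, 41, 42, 46 → 4
r = 26: 41, 42, 46 → 3
r = 30: 41, 42, 46 → 3
r = 33: 41, 42, 46 → 3
r = 36: 41, 42, 46 → 3
Cross-inversions: 4 + 3 + 3 + 3 + 3 = 16

16 cross-inversions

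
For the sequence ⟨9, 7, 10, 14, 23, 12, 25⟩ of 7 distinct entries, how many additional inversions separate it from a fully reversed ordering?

18

Maximum inversions for 7 distinct elements is C(7, 2) = 7·6/2 = 21.
Current inversions — for each element, count later smaller elements:
9: 1
7: 0
10: 0
14: 1
23: 1
12: 0
25: 0
Current total: 1 + 0 + 0 + 1 + 1 + 0 + 0 = 3
Shortfall: 21 − 3 = 18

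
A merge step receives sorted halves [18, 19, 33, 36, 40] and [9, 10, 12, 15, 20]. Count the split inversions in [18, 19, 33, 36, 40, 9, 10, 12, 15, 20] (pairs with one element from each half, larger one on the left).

Take each right-half value and tally the left-half values above it:
r = 9: 18, 19, 33, 36, 40 → 5
r = 10: 18, 19, 33, 36, 40 → 5
r = 12: 18, 19, 33, 36, 40 → 5
r = 15: 18, 19, 33, 36, 40 → 5
r = 20: 33, 36, 40 → 3
Cross-inversions: 5 + 5 + 5 + 5 + 3 = 23

23 split inversions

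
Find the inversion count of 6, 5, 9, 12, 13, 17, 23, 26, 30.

1

Element-by-element contributions:
6 → 5 → 1
5 → none → 0
9 → none → 0
12 → none → 0
13 → none → 0
17 → none → 0
23 → none → 0
26 → none → 0
30 → none → 0
Sum: 1 + 0 + 0 + 0 + 0 + 0 + 0 + 0 + 0 = 1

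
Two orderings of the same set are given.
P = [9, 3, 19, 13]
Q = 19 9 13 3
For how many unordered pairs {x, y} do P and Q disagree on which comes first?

Assign each item its position (1..4) in the first ordering, then rewrite the second ordering as that position sequence:
positions: 9→1, 3→2, 19→3, 13→4
second ordering as positions: [3, 1, 4, 2]
Discordant pairs = inversions in this position sequence.
3: 1, 2 → 2
1: 0
4: 2 → 1
2: 0
Total: 2 + 0 + 1 + 0 = 3

Disagreeing pairs: 3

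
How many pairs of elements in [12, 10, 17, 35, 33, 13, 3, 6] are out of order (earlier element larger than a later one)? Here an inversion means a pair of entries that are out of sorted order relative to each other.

Element-by-element contributions:
12 → 10, 3, 6 → 3
10 → 3, 6 → 2
17 → 13, 3, 6 → 3
35 → 33, 13, 3, 6 → 4
33 → 13, 3, 6 → 3
13 → 3, 6 → 2
3 → none → 0
6 → none → 0
Sum: 3 + 2 + 3 + 4 + 3 + 2 + 0 + 0 = 17

17 inversions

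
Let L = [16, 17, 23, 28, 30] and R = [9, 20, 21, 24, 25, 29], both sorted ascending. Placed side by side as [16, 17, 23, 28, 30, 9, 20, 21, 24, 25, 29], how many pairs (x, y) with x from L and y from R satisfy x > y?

For each element r of the right run, count left-run elements greater than r:
r = 9: 16, 17, 23, 28, 30 → 5
r = 20: 23, 28, 30 → 3
r = 21: 23, 28, 30 → 3
r = 24: 28, 30 → 2
r = 25: 28, 30 → 2
r = 29: 30 → 1
Cross-inversions: 5 + 3 + 3 + 2 + 2 + 1 = 16

16 split inversions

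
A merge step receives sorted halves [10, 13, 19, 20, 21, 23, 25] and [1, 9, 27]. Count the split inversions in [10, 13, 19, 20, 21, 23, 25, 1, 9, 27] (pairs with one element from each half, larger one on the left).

14

For each element r of the right run, count left-run elements greater than r:
r = 1: 10, 13, 19, 20, 21, 23, 25 → 7
r = 9: 10, 13, 19, 20, 21, 23, 25 → 7
r = 27: none → 0
Cross-inversions: 7 + 7 + 0 = 14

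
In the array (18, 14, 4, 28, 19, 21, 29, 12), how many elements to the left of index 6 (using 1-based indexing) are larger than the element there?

The element at index 6 is 21.
Elements before it: 18, 14, 4, 28, 19
Those larger than 21: 28

1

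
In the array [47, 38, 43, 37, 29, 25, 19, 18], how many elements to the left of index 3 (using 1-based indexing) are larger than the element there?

1

The element at index 3 is 43.
Elements before it: 47, 38
Those larger than 43: 47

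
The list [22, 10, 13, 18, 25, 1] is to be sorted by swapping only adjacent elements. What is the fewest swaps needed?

8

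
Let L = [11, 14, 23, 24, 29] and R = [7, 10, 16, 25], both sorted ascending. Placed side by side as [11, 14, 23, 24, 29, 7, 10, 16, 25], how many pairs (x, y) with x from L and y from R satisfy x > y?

For each element r of the right run, count left-run elements greater than r:
r = 7: 11, 14, 23, 24, 29 → 5
r = 10: 11, 14, 23, 24, 29 → 5
r = 16: 23, 24, 29 → 3
r = 25: 29 → 1
Cross-inversions: 5 + 5 + 3 + 1 = 14

14 cross-inversions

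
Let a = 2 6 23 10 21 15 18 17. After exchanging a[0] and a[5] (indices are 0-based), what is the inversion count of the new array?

14 inversions

Positions 0 and 5 hold 2 and 15; after swapping, the array is [15, 6, 23, 10, 21, 2, 18, 17].
For each element, count later entries that are smaller:
15: 3
6: 1
23: 5
10: 1
21: 3
2: 0
18: 1
17: 0
Sum: 3 + 1 + 5 + 1 + 3 + 0 + 1 + 0 = 14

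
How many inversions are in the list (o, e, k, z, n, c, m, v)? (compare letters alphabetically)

13 inversions

Count, for each position, how many later elements it exceeds:
o: 5
e: 1
k: 1
z: 4
n: 2
c: 0
m: 0
v: 0
Sum: 5 + 1 + 1 + 4 + 2 + 0 + 0 + 0 = 13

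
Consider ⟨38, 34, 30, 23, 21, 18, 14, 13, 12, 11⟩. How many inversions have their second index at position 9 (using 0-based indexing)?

9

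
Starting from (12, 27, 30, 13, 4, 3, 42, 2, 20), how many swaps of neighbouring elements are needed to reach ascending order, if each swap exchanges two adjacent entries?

There are 21 adjacent swaps.

Minimum adjacent swaps = number of inversions (each swap of adjacent out-of-order elements removes one inversion and no swap can remove more).
Count inversions — for each element, later elements that are smaller:
12: 4, 3, 2 → 3
27: 13, 4, 3, 2, 20 → 5
30: 13, 4, 3, 2, 20 → 5
13: 4, 3, 2 → 3
4: 3, 2 → 2
3: 2 → 1
42: 2, 20 → 2
2: none → 0
20: none → 0
Total inversions: 3 + 5 + 5 + 3 + 2 + 1 + 2 + 0 + 0 = 21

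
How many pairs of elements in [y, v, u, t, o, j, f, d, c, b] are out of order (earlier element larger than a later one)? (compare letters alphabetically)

Sweep left to right; for each value list the smaller values that follow it:
y → v, u, t, o, j, f, d, c, b → 9
v → u, t, o, j, f, d, c, b → 8
u → t, o, j, f, d, c, b → 7
t → o, j, f, d, c, b → 6
o → j, f, d, c, b → 5
j → f, d, c, b → 4
f → d, c, b → 3
d → c, b → 2
c → b → 1
b → none → 0
Sum: 9 + 8 + 7 + 6 + 5 + 4 + 3 + 2 + 1 + 0 = 45

45 out-of-order pairs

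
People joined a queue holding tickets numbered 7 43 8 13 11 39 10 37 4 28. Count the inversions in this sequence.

Element-by-element contributions:
7 → 4 → 1
43 → 8, 13, 11, 39, 10, 37, 4, 28 → 8
8 → 4 → 1
13 → 11, 10, 4 → 3
11 → 10, 4 → 2
39 → 10, 37, 4, 28 → 4
10 → 4 → 1
37 → 4, 28 → 2
4 → none → 0
28 → none → 0
Sum: 1 + 8 + 1 + 3 + 2 + 4 + 1 + 2 + 0 + 0 = 22

22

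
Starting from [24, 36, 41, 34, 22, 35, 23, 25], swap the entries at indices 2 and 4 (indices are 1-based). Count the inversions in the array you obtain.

Inversions: 16

Positions 2 and 4 hold 36 and 34; after swapping, the array is [24, 34, 41, 36, 22, 35, 23, 25].
Sweep left to right; for each value list the smaller values that follow it:
24 → 22, 23 → 2
34 → 22, 23, 25 → 3
41 → 36, 22, 35, 23, 25 → 5
36 → 22, 35, 23, 25 → 4
22 → none → 0
35 → 23, 25 → 2
23 → none → 0
25 → none → 0
Sum: 2 + 3 + 5 + 4 + 0 + 2 + 0 + 0 = 16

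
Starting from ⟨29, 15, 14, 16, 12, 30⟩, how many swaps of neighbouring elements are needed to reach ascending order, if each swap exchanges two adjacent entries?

Swaps: 8

Each adjacent swap fixes exactly one inversion, so the minimum swap count equals the number of inversions.
Count inversions — for each element, later elements that are smaller:
29: 15, 14, 16, 12 → 4
15: 14, 12 → 2
14: 12 → 1
16: 12 → 1
12: none → 0
30: none → 0
Total inversions: 4 + 2 + 1 + 1 + 0 + 0 = 8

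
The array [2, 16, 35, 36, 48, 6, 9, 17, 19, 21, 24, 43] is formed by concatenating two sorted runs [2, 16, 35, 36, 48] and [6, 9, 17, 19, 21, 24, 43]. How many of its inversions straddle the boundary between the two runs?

21 split inversions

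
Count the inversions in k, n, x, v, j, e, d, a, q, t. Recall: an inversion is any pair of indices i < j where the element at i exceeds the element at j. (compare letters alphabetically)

Sweep left to right; for each value list the smaller values that follow it:
k → j, e, d, a → 4
n → j, e, d, a → 4
x → v, j, e, d, a, q, t → 7
v → j, e, d, a, q, t → 6
j → e, d, a → 3
e → d, a → 2
d → a → 1
a → none → 0
q → none → 0
t → none → 0
Sum: 4 + 4 + 7 + 6 + 3 + 2 + 1 + 0 + 0 + 0 = 27

There are 27 inversions.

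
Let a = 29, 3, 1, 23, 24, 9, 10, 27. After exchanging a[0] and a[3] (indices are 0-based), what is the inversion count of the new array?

11

Positions 0 and 3 hold 29 and 23; after swapping, the array is [23, 3, 1, 29, 24, 9, 10, 27].
Count, for each position, how many later elements it exceeds:
23: 4
3: 1
1: 0
29: 4
24: 2
9: 0
10: 0
27: 0
Sum: 4 + 1 + 0 + 4 + 2 + 0 + 0 + 0 = 11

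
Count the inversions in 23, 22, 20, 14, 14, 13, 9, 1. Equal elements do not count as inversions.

27

Sweep left to right; for each value list the smaller values that follow it:
23 → 22, 20, 14, 14, 13, 9, 1 → 7
22 → 20, 14, 14, 13, 9, 1 → 6
20 → 14, 14, 13, 9, 1 → 5
14 → 13, 9, 1 → 3
14 → 13, 9, 1 → 3
13 → 9, 1 → 2
9 → 1 → 1
1 → none → 0
Sum: 7 + 6 + 5 + 3 + 3 + 2 + 1 + 0 = 27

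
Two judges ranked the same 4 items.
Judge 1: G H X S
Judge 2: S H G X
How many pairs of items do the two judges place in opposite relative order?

4 discordant pairs

Assign each item its position (1..4) in the first ordering, then rewrite the second ordering as that position sequence:
positions: G→1, H→2, X→3, S→4
second ordering as positions: [4, 2, 1, 3]
Discordant pairs = inversions in this position sequence.
4: 2, 1, 3 → 3
2: 1 → 1
1: 0
3: 0
Total: 3 + 1 + 0 + 0 = 4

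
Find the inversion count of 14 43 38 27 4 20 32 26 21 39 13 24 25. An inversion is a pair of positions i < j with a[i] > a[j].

Out-of-order pairs: 43

For each element, count later entries that are smaller:
14: 2
43: 11
38: 9
27: 7
4: 0
20: 1
32: 5
26: 4
21: 1
39: 3
13: 0
24: 0
25: 0
Sum: 2 + 11 + 9 + 7 + 0 + 1 + 5 + 4 + 1 + 3 + 0 + 0 + 0 = 43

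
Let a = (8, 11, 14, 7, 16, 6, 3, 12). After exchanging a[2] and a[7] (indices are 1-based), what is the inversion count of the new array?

Positions 2 and 7 hold 11 and 3; after swapping, the array is [8, 3, 14, 7, 16, 6, 11, 12].
Count, for each position, how many later elements it exceeds:
8 → 3, 7, 6 → 3
3 → none → 0
14 → 7, 6, 11, 12 → 4
7 → 6 → 1
16 → 6, 11, 12 → 3
6 → none → 0
11 → none → 0
12 → none → 0
Sum: 3 + 0 + 4 + 1 + 3 + 0 + 0 + 0 = 11

11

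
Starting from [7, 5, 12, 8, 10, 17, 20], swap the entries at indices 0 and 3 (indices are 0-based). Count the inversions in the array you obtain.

4

Positions 0 and 3 hold 7 and 8; after swapping, the array is [8, 5, 12, 7, 10, 17, 20].
Count, for each position, how many later elements it exceeds:
8: 2
5: 0
12: 2
7: 0
10: 0
17: 0
20: 0
Sum: 2 + 0 + 2 + 0 + 0 + 0 + 0 = 4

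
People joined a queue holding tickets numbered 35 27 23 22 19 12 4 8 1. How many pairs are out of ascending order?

For each element, count later entries that are smaller:
35 → 27, 23, 22, 19, 12, 4, 8, 1 → 8
27 → 23, 22, 19, 12, 4, 8, 1 → 7
23 → 22, 19, 12, 4, 8, 1 → 6
22 → 19, 12, 4, 8, 1 → 5
19 → 12, 4, 8, 1 → 4
12 → 4, 8, 1 → 3
4 → 1 → 1
8 → 1 → 1
1 → none → 0
Sum: 8 + 7 + 6 + 5 + 4 + 3 + 1 + 1 + 0 = 35

Inversions: 35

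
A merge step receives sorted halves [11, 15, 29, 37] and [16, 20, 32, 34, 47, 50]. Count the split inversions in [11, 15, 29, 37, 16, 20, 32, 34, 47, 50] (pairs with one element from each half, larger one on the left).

Take each right-half value and tally the left-half values above it:
r = 16: 29, 37 → 2
r = 20: 29, 37 → 2
r = 32: 37 → 1
r = 34: 37 → 1
r = 47: none → 0
r = 50: none → 0
Cross-inversions: 2 + 2 + 1 + 1 + 0 + 0 = 6

6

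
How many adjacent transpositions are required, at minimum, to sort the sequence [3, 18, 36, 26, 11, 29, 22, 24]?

Adjacent swaps: 11

Each adjacent swap fixes exactly one inversion, so the minimum swap count equals the number of inversions.
Count inversions — for each element, later elements that are smaller:
3: none → 0
18: 11 → 1
36: 26, 11, 29, 22, 24 → 5
26: 11, 22, 24 → 3
11: none → 0
29: 22, 24 → 2
22: none → 0
24: none → 0
Total inversions: 0 + 1 + 5 + 3 + 0 + 2 + 0 + 0 = 11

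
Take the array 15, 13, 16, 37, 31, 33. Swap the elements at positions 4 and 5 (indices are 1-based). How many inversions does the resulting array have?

Positions 4 and 5 hold 37 and 31; after swapping, the array is [15, 13, 16, 31, 37, 33].
Count, for each position, how many later elements it exceeds:
15: 1
13: 0
16: 0
31: 0
37: 1
33: 0
Sum: 1 + 0 + 0 + 0 + 1 + 0 = 2

2 inversions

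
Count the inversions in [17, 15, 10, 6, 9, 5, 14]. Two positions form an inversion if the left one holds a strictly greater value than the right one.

Sweep left to right; for each value list the smaller values that follow it:
17 → 15, 10, 6, 9, 5, 14 → 6
15 → 10, 6, 9, 5, 14 → 5
10 → 6, 9, 5 → 3
6 → 5 → 1
9 → 5 → 1
5 → none → 0
14 → none → 0
Sum: 6 + 5 + 3 + 1 + 1 + 0 + 0 = 16

16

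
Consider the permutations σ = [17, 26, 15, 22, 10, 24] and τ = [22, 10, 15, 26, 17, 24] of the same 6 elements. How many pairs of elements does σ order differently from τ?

Assign each item its position (1..6) in the first ordering, then rewrite the second ordering as that position sequence:
positions: 17→1, 26→2, 15→3, 22→4, 10→5, 24→6
second ordering as positions: [4, 5, 3, 2, 1, 6]
Discordant pairs = inversions in this position sequence.
4: 3, 2, 1 → 3
5: 3, 2, 1 → 3
3: 2, 1 → 2
2: 1 → 1
1: 0
6: 0
Total: 3 + 3 + 2 + 1 + 0 + 0 = 9

9 discordant pairs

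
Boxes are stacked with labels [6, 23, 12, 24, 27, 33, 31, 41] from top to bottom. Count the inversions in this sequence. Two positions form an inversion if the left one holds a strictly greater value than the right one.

2

Element-by-element contributions:
6 → none → 0
23 → 12 → 1
12 → none → 0
24 → none → 0
27 → none → 0
33 → 31 → 1
31 → none → 0
41 → none → 0
Sum: 0 + 1 + 0 + 0 + 0 + 1 + 0 + 0 = 2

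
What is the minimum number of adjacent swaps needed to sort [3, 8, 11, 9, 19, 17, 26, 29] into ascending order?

2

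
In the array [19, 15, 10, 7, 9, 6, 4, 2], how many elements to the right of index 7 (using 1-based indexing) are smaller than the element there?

1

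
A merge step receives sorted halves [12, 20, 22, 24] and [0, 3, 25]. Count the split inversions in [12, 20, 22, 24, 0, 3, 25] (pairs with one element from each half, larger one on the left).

8 cross-inversions

For each element r of the right run, count left-run elements greater than r:
r = 0: 12, 20, 22, 24 → 4
r = 3: 12, 20, 22, 24 → 4
r = 25: none → 0
Cross-inversions: 4 + 4 + 0 = 8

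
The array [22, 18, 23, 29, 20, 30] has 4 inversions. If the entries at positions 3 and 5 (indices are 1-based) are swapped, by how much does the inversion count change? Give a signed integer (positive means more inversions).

Positions 3 and 5 hold 23 and 20; after swapping, the array is [22, 18, 20, 29, 23, 30].
Count, for each position, how many later elements it exceeds:
22: 2
18: 0
20: 0
29: 1
23: 0
30: 0
Sum: 2 + 0 + 0 + 1 + 0 + 0 = 3
Change: 3 − 4 = -1

-1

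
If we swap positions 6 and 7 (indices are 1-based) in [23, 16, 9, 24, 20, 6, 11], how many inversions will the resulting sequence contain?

15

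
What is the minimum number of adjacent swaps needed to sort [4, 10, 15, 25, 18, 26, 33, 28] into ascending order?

2 adjacent swaps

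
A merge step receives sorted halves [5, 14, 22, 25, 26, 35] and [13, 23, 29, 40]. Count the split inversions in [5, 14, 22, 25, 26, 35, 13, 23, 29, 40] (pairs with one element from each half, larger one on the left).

9 split inversions

Count, for every r in R, how many entries of L exceed r:
r = 13: 14, 22, 25, 26, 35 → 5
r = 23: 25, 26, 35 → 3
r = 29: 35 → 1
r = 40: none → 0
Cross-inversions: 5 + 3 + 1 + 0 = 9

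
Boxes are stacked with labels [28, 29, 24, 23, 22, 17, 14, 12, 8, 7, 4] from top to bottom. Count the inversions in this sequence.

54 out-of-order pairs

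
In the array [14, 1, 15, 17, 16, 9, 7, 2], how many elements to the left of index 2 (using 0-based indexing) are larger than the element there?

0

The element at index 2 is 15.
Elements before it: 14, 1
None of them are larger than 15.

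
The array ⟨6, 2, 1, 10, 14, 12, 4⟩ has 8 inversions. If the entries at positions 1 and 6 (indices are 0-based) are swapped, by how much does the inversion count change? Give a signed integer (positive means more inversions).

+1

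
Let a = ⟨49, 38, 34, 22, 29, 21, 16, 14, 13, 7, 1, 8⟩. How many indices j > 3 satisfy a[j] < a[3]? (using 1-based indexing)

9

The element at index 3 is 34.
Elements after it: 22, 29, 21, 16, 14, 13, 7, 1, 8
Those smaller than 34: 22, 29, 21, 16, 14, 13, 7, 1, 8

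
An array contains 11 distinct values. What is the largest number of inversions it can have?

55 inversions

A reversed (strictly descending) arrangement makes every pair an inversion, giving C(11, 2) inversions.
C(11, 2) = 11·10/2 = 55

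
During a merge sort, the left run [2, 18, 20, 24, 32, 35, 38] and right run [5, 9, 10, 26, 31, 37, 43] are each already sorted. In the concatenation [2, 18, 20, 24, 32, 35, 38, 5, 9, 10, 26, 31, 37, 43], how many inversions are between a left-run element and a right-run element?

There are 25 split inversions.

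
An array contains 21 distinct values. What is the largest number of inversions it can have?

210 inversions

A reversed (strictly descending) arrangement makes every pair an inversion, giving C(21, 2) inversions.
C(21, 2) = 21·20/2 = 210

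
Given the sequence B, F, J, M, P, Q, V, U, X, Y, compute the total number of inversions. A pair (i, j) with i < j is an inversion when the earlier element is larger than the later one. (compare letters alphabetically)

Inversions: 1

For each element, count later entries that are smaller:
B: 0
F: 0
J: 0
M: 0
P: 0
Q: 0
V: 1
U: 0
X: 0
Y: 0
Sum: 0 + 0 + 0 + 0 + 0 + 0 + 1 + 0 + 0 + 0 = 1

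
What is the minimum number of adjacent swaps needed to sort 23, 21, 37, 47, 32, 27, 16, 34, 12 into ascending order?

22 swaps

Minimum adjacent swaps = number of inversions (each swap of adjacent out-of-order elements removes one inversion and no swap can remove more).
Count inversions — for each element, later elements that are smaller:
23: 21, 16, 12 → 3
21: 16, 12 → 2
37: 32, 27, 16, 34, 12 → 5
47: 32, 27, 16, 34, 12 → 5
32: 27, 16, 12 → 3
27: 16, 12 → 2
16: 12 → 1
34: 12 → 1
12: none → 0
Total inversions: 3 + 2 + 5 + 5 + 3 + 2 + 1 + 1 + 0 = 22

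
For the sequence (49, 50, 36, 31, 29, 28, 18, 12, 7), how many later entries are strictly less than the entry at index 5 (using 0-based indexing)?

3 such elements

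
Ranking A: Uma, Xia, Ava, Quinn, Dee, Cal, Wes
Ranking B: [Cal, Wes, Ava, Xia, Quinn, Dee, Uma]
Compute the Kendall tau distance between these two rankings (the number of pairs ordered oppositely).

15 discordant pairs

Assign each item its position (1..7) in the first ordering, then rewrite the second ordering as that position sequence:
positions: Uma→1, Xia→2, Ava→3, Quinn→4, Dee→5, Cal→6, Wes→7
second ordering as positions: [6, 7, 3, 2, 4, 5, 1]
Discordant pairs = inversions in this position sequence.
6: 3, 2, 4, 5, 1 → 5
7: 3, 2, 4, 5, 1 → 5
3: 2, 1 → 2
2: 1 → 1
4: 1 → 1
5: 1 → 1
1: 0
Total: 5 + 5 + 2 + 1 + 1 + 1 + 0 = 15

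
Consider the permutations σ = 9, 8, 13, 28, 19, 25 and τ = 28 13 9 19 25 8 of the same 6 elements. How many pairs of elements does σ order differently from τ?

7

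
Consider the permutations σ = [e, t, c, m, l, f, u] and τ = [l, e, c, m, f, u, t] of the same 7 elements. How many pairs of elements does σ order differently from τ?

8

Assign each item its position (1..7) in the first ordering, then rewrite the second ordering as that position sequence:
positions: e→1, t→2, c→3, m→4, l→5, f→6, u→7
second ordering as positions: [5, 1, 3, 4, 6, 7, 2]
Discordant pairs = inversions in this position sequence.
5: 1, 3, 4, 2 → 4
1: 0
3: 2 → 1
4: 2 → 1
6: 2 → 1
7: 2 → 1
2: 0
Total: 4 + 0 + 1 + 1 + 1 + 1 + 0 = 8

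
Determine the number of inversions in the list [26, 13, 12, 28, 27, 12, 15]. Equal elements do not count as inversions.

11 inversions

Out-of-order index pairs (1-indexed):
(1,2): 26 > 13
(1,3): 26 > 12
(1,6): 26 > 12
(1,7): 26 > 15
(2,3): 13 > 12
(2,6): 13 > 12
(4,5): 28 > 27
(4,6): 28 > 12
(4,7): 28 > 15
(5,6): 27 > 12
(5,7): 27 > 15
That's 11 pairs.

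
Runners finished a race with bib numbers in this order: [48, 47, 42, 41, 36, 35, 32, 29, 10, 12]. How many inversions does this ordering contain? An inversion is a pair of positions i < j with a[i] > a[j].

For each element, count later entries that are smaller:
48 → 47, 42, 41, 36, 35, 32, 29, 10, 12 → 9
47 → 42, 41, 36, 35, 32, 29, 10, 12 → 8
42 → 41, 36, 35, 32, 29, 10, 12 → 7
41 → 36, 35, 32, 29, 10, 12 → 6
36 → 35, 32, 29, 10, 12 → 5
35 → 32, 29, 10, 12 → 4
32 → 29, 10, 12 → 3
29 → 10, 12 → 2
10 → none → 0
12 → none → 0
Sum: 9 + 8 + 7 + 6 + 5 + 4 + 3 + 2 + 0 + 0 = 44

Out-of-order pairs: 44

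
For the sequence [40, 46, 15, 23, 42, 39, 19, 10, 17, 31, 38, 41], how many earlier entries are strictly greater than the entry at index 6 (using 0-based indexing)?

5

The element at index 6 is 19.
Elements before it: 40, 46, 15, 23, 42, 39
Those larger than 19: 40, 46, 23, 42, 39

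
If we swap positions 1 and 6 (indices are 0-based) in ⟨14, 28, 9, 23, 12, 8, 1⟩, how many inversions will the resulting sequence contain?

8

Positions 1 and 6 hold 28 and 1; after swapping, the array is [14, 1, 9, 23, 12, 8, 28].
For each element, count later entries that are smaller:
14: 4
1: 0
9: 1
23: 2
12: 1
8: 0
28: 0
Sum: 4 + 0 + 1 + 2 + 1 + 0 + 0 = 8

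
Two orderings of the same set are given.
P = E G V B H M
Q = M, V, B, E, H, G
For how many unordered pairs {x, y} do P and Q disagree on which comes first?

Disagreeing pairs: 10

Assign each item its position (1..6) in the first ordering, then rewrite the second ordering as that position sequence:
positions: E→1, G→2, V→3, B→4, H→5, M→6
second ordering as positions: [6, 3, 4, 1, 5, 2]
Discordant pairs = inversions in this position sequence.
6: 3, 4, 1, 5, 2 → 5
3: 1, 2 → 2
4: 1, 2 → 2
1: 0
5: 2 → 1
2: 0
Total: 5 + 2 + 2 + 0 + 1 + 0 = 10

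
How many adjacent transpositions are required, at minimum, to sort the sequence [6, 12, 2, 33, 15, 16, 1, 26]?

Adjacent swaps: 11

The minimum number of adjacent swaps to sort an array equals its inversion count, since every such swap removes exactly one inversion.
Count inversions — for each element, later elements that are smaller:
6: 2, 1 → 2
12: 2, 1 → 2
2: 1 → 1
33: 15, 16, 1, 26 → 4
15: 1 → 1
16: 1 → 1
1: none → 0
26: none → 0
Total inversions: 2 + 2 + 1 + 4 + 1 + 1 + 0 + 0 = 11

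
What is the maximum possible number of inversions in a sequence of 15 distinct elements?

There are 105 inversions.

A reversed (strictly descending) arrangement makes every pair an inversion, giving C(15, 2) inversions.
C(15, 2) = 15·14/2 = 105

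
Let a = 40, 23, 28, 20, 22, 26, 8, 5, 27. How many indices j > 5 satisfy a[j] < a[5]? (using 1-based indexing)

2 such elements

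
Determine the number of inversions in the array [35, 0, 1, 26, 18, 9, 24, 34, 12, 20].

20 out-of-order pairs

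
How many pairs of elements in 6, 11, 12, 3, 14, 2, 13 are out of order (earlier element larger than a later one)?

Sweep left to right; for each value list the smaller values that follow it:
6: 2
11: 2
12: 2
3: 1
14: 2
2: 0
13: 0
Sum: 2 + 2 + 2 + 1 + 2 + 0 + 0 = 9

9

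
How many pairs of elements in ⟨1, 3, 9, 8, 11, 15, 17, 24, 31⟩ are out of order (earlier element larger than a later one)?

For each element, count later entries that are smaller:
1 → none → 0
3 → none → 0
9 → 8 → 1
8 → none → 0
11 → none → 0
15 → none → 0
17 → none → 0
24 → none → 0
31 → none → 0
Sum: 0 + 0 + 1 + 0 + 0 + 0 + 0 + 0 + 0 = 1

1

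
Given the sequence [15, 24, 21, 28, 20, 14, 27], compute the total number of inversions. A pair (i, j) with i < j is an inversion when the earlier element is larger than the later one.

10

Count, for each position, how many later elements it exceeds:
15 → 14 → 1
24 → 21, 20, 14 → 3
21 → 20, 14 → 2
28 → 20, 14, 27 → 3
20 → 14 → 1
14 → none → 0
27 → none → 0
Sum: 1 + 3 + 2 + 3 + 1 + 0 + 0 = 10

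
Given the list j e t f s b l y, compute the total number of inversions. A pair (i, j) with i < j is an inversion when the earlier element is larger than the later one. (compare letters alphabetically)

Element-by-element contributions:
j: 3
e: 1
t: 4
f: 1
s: 2
b: 0
l: 0
y: 0
Sum: 3 + 1 + 4 + 1 + 2 + 0 + 0 + 0 = 11

11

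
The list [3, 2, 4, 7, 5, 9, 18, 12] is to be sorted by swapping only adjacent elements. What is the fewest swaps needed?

Each adjacent swap fixes exactly one inversion, so the minimum swap count equals the number of inversions.
Count inversions — for each element, later elements that are smaller:
3: 2 → 1
2: none → 0
4: none → 0
7: 5 → 1
5: none → 0
9: none → 0
18: 12 → 1
12: none → 0
Total inversions: 1 + 0 + 0 + 1 + 0 + 0 + 1 + 0 = 3

3 swaps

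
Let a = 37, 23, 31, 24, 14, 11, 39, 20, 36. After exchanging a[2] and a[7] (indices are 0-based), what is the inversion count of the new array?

17 inversions

Positions 2 and 7 hold 31 and 20; after swapping, the array is [37, 23, 20, 24, 14, 11, 39, 31, 36].
Sweep left to right; for each value list the smaller values that follow it:
37 → 23, 20, 24, 14, 11, 31, 36 → 7
23 → 20, 14, 11 → 3
20 → 14, 11 → 2
24 → 14, 11 → 2
14 → 11 → 1
11 → none → 0
39 → 31, 36 → 2
31 → none → 0
36 → none → 0
Sum: 7 + 3 + 2 + 2 + 1 + 0 + 2 + 0 + 0 = 17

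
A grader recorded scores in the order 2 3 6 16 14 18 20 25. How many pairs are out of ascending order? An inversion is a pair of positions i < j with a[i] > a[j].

1 out-of-order pair

Element-by-element contributions:
2 → none → 0
3 → none → 0
6 → none → 0
16 → 14 → 1
14 → none → 0
18 → none → 0
20 → none → 0
25 → none → 0
Sum: 0 + 0 + 0 + 1 + 0 + 0 + 0 + 0 = 1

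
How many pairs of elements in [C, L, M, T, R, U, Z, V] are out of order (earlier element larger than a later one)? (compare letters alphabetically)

2 inversions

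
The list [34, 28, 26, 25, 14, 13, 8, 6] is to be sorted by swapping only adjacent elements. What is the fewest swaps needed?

28 adjacent swaps

Minimum adjacent swaps = number of inversions (each swap of adjacent out-of-order elements removes one inversion and no swap can remove more).
Count inversions — for each element, later elements that are smaller:
34: 28, 26, 25, 14, 13, 8, 6 → 7
28: 26, 25, 14, 13, 8, 6 → 6
26: 25, 14, 13, 8, 6 → 5
25: 14, 13, 8, 6 → 4
14: 13, 8, 6 → 3
13: 8, 6 → 2
8: 6 → 1
6: none → 0
Total inversions: 7 + 6 + 5 + 4 + 3 + 2 + 1 + 0 = 28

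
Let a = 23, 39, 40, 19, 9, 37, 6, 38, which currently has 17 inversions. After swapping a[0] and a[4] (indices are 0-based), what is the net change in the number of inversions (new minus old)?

Positions 0 and 4 hold 23 and 9; after swapping, the array is [9, 39, 40, 19, 23, 37, 6, 38].
Sweep left to right; for each value list the smaller values that follow it:
9 → 6 → 1
39 → 19, 23, 37, 6, 38 → 5
40 → 19, 23, 37, 6, 38 → 5
19 → 6 → 1
23 → 6 → 1
37 → 6 → 1
6 → none → 0
38 → none → 0
Sum: 1 + 5 + 5 + 1 + 1 + 1 + 0 + 0 = 14
Change: 14 − 17 = -3

-3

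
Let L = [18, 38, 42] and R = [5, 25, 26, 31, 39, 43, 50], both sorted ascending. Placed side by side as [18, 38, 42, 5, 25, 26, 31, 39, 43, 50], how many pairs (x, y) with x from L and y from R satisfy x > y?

Take each right-half value and tally the left-half values above it:
r = 5: 18, 38, 42 → 3
r = 25: 38, 42 → 2
r = 26: 38, 42 → 2
r = 31: 38, 42 → 2
r = 39: 42 → 1
r = 43: none → 0
r = 50: none → 0
Cross-inversions: 3 + 2 + 2 + 2 + 1 + 0 + 0 = 10

10 cross-inversions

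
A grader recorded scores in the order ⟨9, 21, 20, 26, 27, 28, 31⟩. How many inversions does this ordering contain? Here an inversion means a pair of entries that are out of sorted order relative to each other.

For each element, count later entries that are smaller:
9 → none → 0
21 → 20 → 1
20 → none → 0
26 → none → 0
27 → none → 0
28 → none → 0
31 → none → 0
Sum: 0 + 1 + 0 + 0 + 0 + 0 + 0 = 1

1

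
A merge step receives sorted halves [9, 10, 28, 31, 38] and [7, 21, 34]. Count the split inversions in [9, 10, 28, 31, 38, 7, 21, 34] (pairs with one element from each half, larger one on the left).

9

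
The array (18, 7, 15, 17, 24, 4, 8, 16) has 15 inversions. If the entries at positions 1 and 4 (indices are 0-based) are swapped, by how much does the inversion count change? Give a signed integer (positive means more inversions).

+5

Positions 1 and 4 hold 7 and 24; after swapping, the array is [18, 24, 15, 17, 7, 4, 8, 16].
Sweep left to right; for each value list the smaller values that follow it:
18: 6
24: 6
15: 3
17: 4
7: 1
4: 0
8: 0
16: 0
Sum: 6 + 6 + 3 + 4 + 1 + 0 + 0 + 0 = 20
Change: 20 − 15 = +5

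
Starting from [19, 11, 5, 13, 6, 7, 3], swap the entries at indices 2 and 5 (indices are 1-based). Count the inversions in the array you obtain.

Positions 2 and 5 hold 11 and 6; after swapping, the array is [19, 6, 5, 13, 11, 7, 3].
For each element, count later entries that are smaller:
19: 6
6: 2
5: 1
13: 3
11: 2
7: 1
3: 0
Sum: 6 + 2 + 1 + 3 + 2 + 1 + 0 = 15

15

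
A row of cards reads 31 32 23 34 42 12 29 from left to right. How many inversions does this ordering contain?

11 out-of-order pairs

Out-of-order index pairs (1-indexed):
(1,3): 31 > 23
(1,6): 31 > 12
(1,7): 31 > 29
(2,3): 32 > 23
(2,6): 32 > 12
(2,7): 32 > 29
(3,6): 23 > 12
(4,6): 34 > 12
(4,7): 34 > 29
(5,6): 42 > 12
(5,7): 42 > 29
That's 11 pairs.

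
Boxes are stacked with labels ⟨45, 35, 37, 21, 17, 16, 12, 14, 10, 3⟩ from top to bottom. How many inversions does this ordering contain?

43 out-of-order pairs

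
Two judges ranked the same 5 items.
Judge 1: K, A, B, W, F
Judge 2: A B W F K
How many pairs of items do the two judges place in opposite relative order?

4 discordant pairs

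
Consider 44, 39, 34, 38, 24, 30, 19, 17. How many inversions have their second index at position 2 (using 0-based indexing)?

The element at index 2 is 34.
Elements before it: 44, 39
Those larger than 34: 44, 39

2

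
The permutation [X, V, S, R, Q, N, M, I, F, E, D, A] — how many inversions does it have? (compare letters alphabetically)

66 out-of-order pairs

Element-by-element contributions:
X: 11
V: 10
S: 9
R: 8
Q: 7
N: 6
M: 5
I: 4
F: 3
E: 2
D: 1
A: 0
Sum: 11 + 10 + 9 + 8 + 7 + 6 + 5 + 4 + 3 + 2 + 1 + 0 = 66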